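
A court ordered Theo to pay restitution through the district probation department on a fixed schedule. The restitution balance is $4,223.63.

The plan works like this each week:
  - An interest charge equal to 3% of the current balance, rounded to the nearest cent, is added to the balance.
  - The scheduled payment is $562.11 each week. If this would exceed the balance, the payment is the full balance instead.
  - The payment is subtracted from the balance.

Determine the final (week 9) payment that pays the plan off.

Week 1: $4,223.63 +$126.71 interest = $4,350.34; pay $562.11 → $3,788.23
Week 2: $3,788.23 +$113.65 interest = $3,901.88; pay $562.11 → $3,339.77
Week 3: $3,339.77 +$100.19 interest = $3,439.96; pay $562.11 → $2,877.85
Week 4: $2,877.85 +$86.34 interest = $2,964.19; pay $562.11 → $2,402.08
Week 5: $2,402.08 +$72.06 interest = $2,474.14; pay $562.11 → $1,912.03
Week 6: $1,912.03 +$57.36 interest = $1,969.39; pay $562.11 → $1,407.28
Week 7: $1,407.28 +$42.22 interest = $1,449.50; pay $562.11 → $887.39
Week 8: $887.39 +$26.62 interest = $914.01; pay $562.11 → $351.90
Week 9: $351.90 +$10.56 interest = $362.46; pay $362.46 → $0.00

$362.46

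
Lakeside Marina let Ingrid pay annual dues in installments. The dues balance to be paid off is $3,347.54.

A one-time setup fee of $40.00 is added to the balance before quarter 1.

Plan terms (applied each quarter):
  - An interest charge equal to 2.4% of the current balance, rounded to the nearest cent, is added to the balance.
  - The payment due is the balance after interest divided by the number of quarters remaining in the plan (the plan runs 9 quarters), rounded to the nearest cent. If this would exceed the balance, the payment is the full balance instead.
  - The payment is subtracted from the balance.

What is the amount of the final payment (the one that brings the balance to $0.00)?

Quarter 1: $3,387.54 +$81.30 interest = $3,468.84; pay $385.43 → $3,083.41
Quarter 2: $3,083.41 +$74.00 interest = $3,157.41; pay $394.68 → $2,762.73
Quarter 3: $2,762.73 +$66.31 interest = $2,829.04; pay $404.15 → $2,424.89
Quarter 4: $2,424.89 +$58.20 interest = $2,483.09; pay $413.85 → $2,069.24
Quarter 5: $2,069.24 +$49.66 interest = $2,118.90; pay $423.78 → $1,695.12
Quarter 6: $1,695.12 +$40.68 interest = $1,735.80; pay $433.95 → $1,301.85
Quarter 7: $1,301.85 +$31.24 interest = $1,333.09; pay $444.36 → $888.73
Quarter 8: $888.73 +$21.33 interest = $910.06; pay $455.03 → $455.03
Quarter 9: $455.03 +$10.92 interest = $465.95; pay $465.95 → $0.00

$465.95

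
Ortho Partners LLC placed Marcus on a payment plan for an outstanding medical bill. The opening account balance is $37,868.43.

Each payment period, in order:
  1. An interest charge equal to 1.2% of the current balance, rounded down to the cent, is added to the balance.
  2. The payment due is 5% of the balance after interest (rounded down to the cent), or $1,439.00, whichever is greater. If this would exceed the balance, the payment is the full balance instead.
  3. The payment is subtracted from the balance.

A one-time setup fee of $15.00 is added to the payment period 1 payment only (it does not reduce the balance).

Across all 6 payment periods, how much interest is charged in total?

$2,476.55

Payment period 1: $37,868.43 +$454.42 interest = $38,322.85; pay $1,916.14 (+ $15.00 fee) → $36,406.71
Payment period 2: $36,406.71 +$436.88 interest = $36,843.59; pay $1,842.17 → $35,001.42
Payment period 3: $35,001.42 +$420.01 interest = $35,421.43; pay $1,771.07 → $33,650.36
Payment period 4: $33,650.36 +$403.80 interest = $34,054.16; pay $1,702.70 → $32,351.46
Payment period 5: $32,351.46 +$388.21 interest = $32,739.67; pay $1,636.98 → $31,102.69
Payment period 6: $31,102.69 +$373.23 interest = $31,475.92; pay $1,573.79 → $29,902.13
Total interest: $454.42 + $436.88 + $420.01 + $403.80 + $388.21 + $373.23 = $2,476.55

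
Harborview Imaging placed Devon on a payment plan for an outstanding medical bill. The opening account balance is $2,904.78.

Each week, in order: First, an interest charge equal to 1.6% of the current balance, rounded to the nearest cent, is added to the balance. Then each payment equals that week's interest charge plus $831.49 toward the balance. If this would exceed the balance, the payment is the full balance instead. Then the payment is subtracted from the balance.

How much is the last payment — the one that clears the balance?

# | Opening | Interest | Payment | End bal
1 | $2,904.78 | $46.48 | $877.97 | $2,073.29
2 | $2,073.29 | $33.17 | $864.66 | $1,241.80
3 | $1,241.80 | $19.87 | $851.36 | $410.31
4 | $410.31 | $6.56 | $416.87 | $0.00

$416.87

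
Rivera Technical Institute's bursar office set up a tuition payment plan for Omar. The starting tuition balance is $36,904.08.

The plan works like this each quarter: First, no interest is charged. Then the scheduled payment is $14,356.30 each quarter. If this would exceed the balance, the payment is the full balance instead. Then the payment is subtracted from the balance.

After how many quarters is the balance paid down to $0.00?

3

# | Opening | Payment | End bal
1 | $36,904.08 | $14,356.30 | $22,547.78
2 | $22,547.78 | $14,356.30 | $8,191.48
3 | $8,191.48 | $8,191.48 | $0.00
Balance reaches $0.00 in quarter 3.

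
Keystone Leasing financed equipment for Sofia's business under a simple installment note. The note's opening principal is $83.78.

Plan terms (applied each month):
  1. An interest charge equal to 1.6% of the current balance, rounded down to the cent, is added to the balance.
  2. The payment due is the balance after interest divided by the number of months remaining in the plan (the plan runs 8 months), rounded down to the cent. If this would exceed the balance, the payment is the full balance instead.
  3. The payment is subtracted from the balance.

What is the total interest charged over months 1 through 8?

Month 1: opening $83.78; interest $1.34 → $85.12; payment $10.64; balance $74.48
Month 2: opening $74.48; interest $1.19 → $75.67; payment $10.81; balance $64.86
Month 3: opening $64.86; interest $1.03 → $65.89; payment $10.98; balance $54.91
Month 4: opening $54.91; interest $0.87 → $55.78; payment $11.15; balance $44.63
Month 5: opening $44.63; interest $0.71 → $45.34; payment $11.33; balance $34.01
Month 6: opening $34.01; interest $0.54 → $34.55; payment $11.51; balance $23.04
Month 7: opening $23.04; interest $0.36 → $23.40; payment $11.70; balance $11.70
Month 8: opening $11.70; interest $0.18 → $11.88; payment $11.88; balance $0.00
Total interest: $1.34 + $1.19 + $1.03 + $0.87 + $0.71 + $0.54 + $0.36 + $0.18 = $6.22

$6.22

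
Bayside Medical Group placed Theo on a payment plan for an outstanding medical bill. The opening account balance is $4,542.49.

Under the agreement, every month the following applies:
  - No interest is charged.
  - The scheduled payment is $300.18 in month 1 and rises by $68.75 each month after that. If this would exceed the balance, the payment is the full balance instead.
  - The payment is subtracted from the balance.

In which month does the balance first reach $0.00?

9

# | Opening | Payment | End bal
1 | $4,542.49 | $300.18 | $4,242.31
2 | $4,242.31 | $368.93 | $3,873.38
3 | $3,873.38 | $437.68 | $3,435.70
4 | $3,435.70 | $506.43 | $2,929.27
5 | $2,929.27 | $575.18 | $2,354.09
6 | $2,354.09 | $643.93 | $1,710.16
7 | $1,710.16 | $712.68 | $997.48
8 | $997.48 | $781.43 | $216.05
9 | $216.05 | $216.05 | $0.00
Balance reaches $0.00 in month 9.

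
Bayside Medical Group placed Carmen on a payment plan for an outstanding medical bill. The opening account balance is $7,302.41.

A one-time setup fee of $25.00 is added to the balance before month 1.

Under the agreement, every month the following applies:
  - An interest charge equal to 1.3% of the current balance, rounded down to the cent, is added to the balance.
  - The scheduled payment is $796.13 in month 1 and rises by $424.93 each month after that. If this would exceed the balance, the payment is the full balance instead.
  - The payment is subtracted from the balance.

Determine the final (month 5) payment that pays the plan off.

$1,921.67

Month 1: opening $7,327.41; interest $95.25 → $7,422.66; payment $796.13; balance $6,626.53
Month 2: opening $6,626.53; interest $86.14 → $6,712.67; payment $1,221.06; balance $5,491.61
Month 3: opening $5,491.61; interest $71.39 → $5,563.00; payment $1,645.99; balance $3,917.01
Month 4: opening $3,917.01; interest $50.92 → $3,967.93; payment $2,070.92; balance $1,897.01
Month 5: opening $1,897.01; interest $24.66 → $1,921.67; payment $1,921.67; balance $0.00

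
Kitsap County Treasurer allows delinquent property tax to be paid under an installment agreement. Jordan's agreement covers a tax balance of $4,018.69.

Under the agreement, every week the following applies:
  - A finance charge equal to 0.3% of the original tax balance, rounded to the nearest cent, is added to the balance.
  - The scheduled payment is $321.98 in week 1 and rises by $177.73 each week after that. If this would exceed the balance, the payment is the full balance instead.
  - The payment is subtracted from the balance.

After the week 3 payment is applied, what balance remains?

$2,555.74

Week 1: opening $4,018.69; interest $12.06 → $4,030.75; payment $321.98; balance $3,708.77
Week 2: opening $3,708.77; interest $12.06 → $3,720.83; payment $499.71; balance $3,221.12
Week 3: opening $3,221.12; interest $12.06 → $3,233.18; payment $677.44; balance $2,555.74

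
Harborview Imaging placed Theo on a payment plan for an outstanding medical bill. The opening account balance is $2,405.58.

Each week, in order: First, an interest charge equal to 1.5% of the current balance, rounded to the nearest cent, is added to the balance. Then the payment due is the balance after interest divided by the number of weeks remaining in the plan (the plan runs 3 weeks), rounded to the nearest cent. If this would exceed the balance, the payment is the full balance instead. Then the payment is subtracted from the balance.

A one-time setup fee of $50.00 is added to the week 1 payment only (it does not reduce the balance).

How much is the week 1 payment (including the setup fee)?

$863.89

# | Opening | Interest | Payment | Fee | End bal
1 | $2,405.58 | $36.08 | $813.89 | $50.00 | $1,627.77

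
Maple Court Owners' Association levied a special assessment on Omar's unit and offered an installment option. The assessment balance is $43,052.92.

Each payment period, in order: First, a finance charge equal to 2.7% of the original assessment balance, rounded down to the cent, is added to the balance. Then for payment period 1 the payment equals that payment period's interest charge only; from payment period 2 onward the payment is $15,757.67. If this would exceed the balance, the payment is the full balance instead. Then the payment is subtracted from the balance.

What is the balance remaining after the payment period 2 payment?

$28,457.67

Payment period 1: opening $43,052.92; interest $1,162.42 → $44,215.34; payment $1,162.42; balance $43,052.92
Payment period 2: opening $43,052.92; interest $1,162.42 → $44,215.34; payment $15,757.67; balance $28,457.67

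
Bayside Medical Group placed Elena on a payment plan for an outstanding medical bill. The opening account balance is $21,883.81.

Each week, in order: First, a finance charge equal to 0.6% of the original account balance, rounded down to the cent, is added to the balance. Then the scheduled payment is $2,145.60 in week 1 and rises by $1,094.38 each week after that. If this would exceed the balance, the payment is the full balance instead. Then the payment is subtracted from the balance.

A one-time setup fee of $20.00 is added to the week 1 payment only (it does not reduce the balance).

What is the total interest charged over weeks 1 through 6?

# | Opening | Interest | Payment | Fee | End bal
1 | $21,883.81 | $131.30 | $2,145.60 | $20.00 | $19,869.51
2 | $19,869.51 | $131.30 | $3,239.98 | — | $16,760.83
3 | $16,760.83 | $131.30 | $4,334.36 | — | $12,557.77
4 | $12,557.77 | $131.30 | $5,428.74 | — | $7,260.33
5 | $7,260.33 | $131.30 | $6,523.12 | — | $868.51
6 | $868.51 | $131.30 | $999.81 | — | $0.00
Total interest: $131.30 + $131.30 + $131.30 + $131.30 + $131.30 + $131.30 = $787.80

$787.80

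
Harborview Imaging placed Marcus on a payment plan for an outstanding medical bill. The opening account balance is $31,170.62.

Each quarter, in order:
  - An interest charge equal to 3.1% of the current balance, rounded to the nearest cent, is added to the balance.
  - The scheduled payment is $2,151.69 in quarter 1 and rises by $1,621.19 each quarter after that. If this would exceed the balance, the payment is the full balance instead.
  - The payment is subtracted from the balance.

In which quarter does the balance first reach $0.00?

Quarter 1: $31,170.62 +$966.29 interest = $32,136.91; pay $2,151.69 → $29,985.22
Quarter 2: $29,985.22 +$929.54 interest = $30,914.76; pay $3,772.88 → $27,141.88
Quarter 3: $27,141.88 +$841.40 interest = $27,983.28; pay $5,394.07 → $22,589.21
Quarter 4: $22,589.21 +$700.27 interest = $23,289.48; pay $7,015.26 → $16,274.22
Quarter 5: $16,274.22 +$504.50 interest = $16,778.72; pay $8,636.45 → $8,142.27
Quarter 6: $8,142.27 +$252.41 interest = $8,394.68; pay $8,394.68 → $0.00
Balance reaches $0.00 in quarter 6.

6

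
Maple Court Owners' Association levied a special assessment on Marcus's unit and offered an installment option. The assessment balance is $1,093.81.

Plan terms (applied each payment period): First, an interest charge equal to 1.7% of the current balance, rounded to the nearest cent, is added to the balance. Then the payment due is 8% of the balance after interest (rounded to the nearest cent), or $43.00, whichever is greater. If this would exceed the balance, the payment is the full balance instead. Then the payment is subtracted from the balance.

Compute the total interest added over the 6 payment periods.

Payment period 1: $1,093.81 +$18.59 interest = $1,112.40; pay $88.99 → $1,023.41
Payment period 2: $1,023.41 +$17.40 interest = $1,040.81; pay $83.26 → $957.55
Payment period 3: $957.55 +$16.28 interest = $973.83; pay $77.91 → $895.92
Payment period 4: $895.92 +$15.23 interest = $911.15; pay $72.89 → $838.26
Payment period 5: $838.26 +$14.25 interest = $852.51; pay $68.20 → $784.31
Payment period 6: $784.31 +$13.33 interest = $797.64; pay $63.81 → $733.83
Total interest: $18.59 + $17.40 + $16.28 + $15.23 + $14.25 + $13.33 = $95.08

$95.08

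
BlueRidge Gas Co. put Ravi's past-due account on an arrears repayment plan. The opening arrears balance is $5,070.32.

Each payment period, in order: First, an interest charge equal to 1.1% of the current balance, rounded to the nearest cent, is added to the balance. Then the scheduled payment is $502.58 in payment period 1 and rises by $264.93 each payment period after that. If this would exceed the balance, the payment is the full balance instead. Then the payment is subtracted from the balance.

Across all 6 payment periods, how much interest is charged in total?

Payment period 1: opening $5,070.32; interest $55.77 → $5,126.09; payment $502.58; balance $4,623.51
Payment period 2: opening $4,623.51; interest $50.86 → $4,674.37; payment $767.51; balance $3,906.86
Payment period 3: opening $3,906.86; interest $42.98 → $3,949.84; payment $1,032.44; balance $2,917.40
Payment period 4: opening $2,917.40; interest $32.09 → $2,949.49; payment $1,297.37; balance $1,652.12
Payment period 5: opening $1,652.12; interest $18.17 → $1,670.29; payment $1,562.30; balance $107.99
Payment period 6: opening $107.99; interest $1.19 → $109.18; payment $109.18; balance $0.00
Total interest: $55.77 + $50.86 + $42.98 + $32.09 + $18.17 + $1.19 = $201.06

$201.06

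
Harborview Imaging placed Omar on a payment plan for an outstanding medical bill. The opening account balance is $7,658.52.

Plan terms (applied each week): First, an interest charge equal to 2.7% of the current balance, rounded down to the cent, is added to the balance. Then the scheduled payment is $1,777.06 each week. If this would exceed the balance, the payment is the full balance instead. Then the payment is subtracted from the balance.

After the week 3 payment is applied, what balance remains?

$2,819.34

Week 1: opening $7,658.52; interest $206.78 → $7,865.30; payment $1,777.06; balance $6,088.24
Week 2: opening $6,088.24; interest $164.38 → $6,252.62; payment $1,777.06; balance $4,475.56
Week 3: opening $4,475.56; interest $120.84 → $4,596.40; payment $1,777.06; balance $2,819.34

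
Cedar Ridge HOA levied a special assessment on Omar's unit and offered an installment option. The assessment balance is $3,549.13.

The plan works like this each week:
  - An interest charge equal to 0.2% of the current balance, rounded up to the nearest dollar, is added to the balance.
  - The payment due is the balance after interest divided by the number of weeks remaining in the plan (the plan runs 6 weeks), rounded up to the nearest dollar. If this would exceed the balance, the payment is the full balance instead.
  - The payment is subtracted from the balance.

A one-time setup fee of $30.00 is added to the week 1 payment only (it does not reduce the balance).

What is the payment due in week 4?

$597.00

Week 1: $3,549.13 +$8.00 interest = $3,557.13; pay $593.00 (+ $30.00 fee) → $2,964.13
Week 2: $2,964.13 +$6.00 interest = $2,970.13; pay $595.00 → $2,375.13
Week 3: $2,375.13 +$5.00 interest = $2,380.13; pay $596.00 → $1,784.13
Week 4: $1,784.13 +$4.00 interest = $1,788.13; pay $597.00 → $1,191.13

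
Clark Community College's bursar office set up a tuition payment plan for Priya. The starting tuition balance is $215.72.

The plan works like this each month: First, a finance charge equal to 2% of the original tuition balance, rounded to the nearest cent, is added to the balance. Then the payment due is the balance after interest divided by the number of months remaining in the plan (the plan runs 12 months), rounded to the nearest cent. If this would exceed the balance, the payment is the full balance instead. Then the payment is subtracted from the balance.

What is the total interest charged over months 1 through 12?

Month 1: $215.72 +$4.31 interest = $220.03; pay $18.34 → $201.69
Month 2: $201.69 +$4.31 interest = $206.00; pay $18.73 → $187.27
Month 3: $187.27 +$4.31 interest = $191.58; pay $19.16 → $172.42
Month 4: $172.42 +$4.31 interest = $176.73; pay $19.64 → $157.09
Month 5: $157.09 +$4.31 interest = $161.40; pay $20.18 → $141.22
Month 6: $141.22 +$4.31 interest = $145.53; pay $20.79 → $124.74
Month 7: $124.74 +$4.31 interest = $129.05; pay $21.51 → $107.54
Month 8: $107.54 +$4.31 interest = $111.85; pay $22.37 → $89.48
Month 9: $89.48 +$4.31 interest = $93.79; pay $23.45 → $70.34
Month 10: $70.34 +$4.31 interest = $74.65; pay $24.88 → $49.77
Month 11: $49.77 +$4.31 interest = $54.08; pay $27.04 → $27.04
Month 12: $27.04 +$4.31 interest = $31.35; pay $31.35 → $0.00
Total interest: $4.31 + $4.31 + $4.31 + $4.31 + $4.31 + $4.31 + $4.31 + $4.31 + $4.31 + $4.31 + $4.31 + $4.31 = $51.72

$51.72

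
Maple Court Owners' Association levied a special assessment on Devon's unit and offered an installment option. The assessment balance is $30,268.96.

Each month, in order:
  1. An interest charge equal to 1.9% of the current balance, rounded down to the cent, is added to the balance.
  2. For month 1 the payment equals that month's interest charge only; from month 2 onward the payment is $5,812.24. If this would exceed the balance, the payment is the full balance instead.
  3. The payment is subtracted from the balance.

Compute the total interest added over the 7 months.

$2,494.81

Month 1: $30,268.96 +$575.11 interest = $30,844.07; pay $575.11 → $30,268.96
Month 2: $30,268.96 +$575.11 interest = $30,844.07; pay $5,812.24 → $25,031.83
Month 3: $25,031.83 +$475.60 interest = $25,507.43; pay $5,812.24 → $19,695.19
Month 4: $19,695.19 +$374.20 interest = $20,069.39; pay $5,812.24 → $14,257.15
Month 5: $14,257.15 +$270.88 interest = $14,528.03; pay $5,812.24 → $8,715.79
Month 6: $8,715.79 +$165.60 interest = $8,881.39; pay $5,812.24 → $3,069.15
Month 7: $3,069.15 +$58.31 interest = $3,127.46; pay $3,127.46 → $0.00
Total interest: $575.11 + $575.11 + $475.60 + $374.20 + $270.88 + $165.60 + $58.31 = $2,494.81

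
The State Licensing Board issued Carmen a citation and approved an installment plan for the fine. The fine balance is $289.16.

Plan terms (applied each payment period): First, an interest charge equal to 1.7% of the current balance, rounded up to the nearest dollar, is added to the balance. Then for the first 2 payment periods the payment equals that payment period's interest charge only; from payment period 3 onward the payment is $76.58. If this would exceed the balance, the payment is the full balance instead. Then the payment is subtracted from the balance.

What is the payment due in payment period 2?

$5.00

Payment period 1: opening $289.16; interest $5.00 → $294.16; payment $5.00; balance $289.16
Payment period 2: opening $289.16; interest $5.00 → $294.16; payment $5.00; balance $289.16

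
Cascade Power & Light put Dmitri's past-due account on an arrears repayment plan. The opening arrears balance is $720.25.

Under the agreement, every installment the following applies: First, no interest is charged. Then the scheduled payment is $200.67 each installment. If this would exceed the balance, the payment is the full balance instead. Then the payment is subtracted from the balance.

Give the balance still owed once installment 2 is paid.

Installment 1: opening $720.25; payment $200.67; balance $519.58
Installment 2: opening $519.58; payment $200.67; balance $318.91

$318.91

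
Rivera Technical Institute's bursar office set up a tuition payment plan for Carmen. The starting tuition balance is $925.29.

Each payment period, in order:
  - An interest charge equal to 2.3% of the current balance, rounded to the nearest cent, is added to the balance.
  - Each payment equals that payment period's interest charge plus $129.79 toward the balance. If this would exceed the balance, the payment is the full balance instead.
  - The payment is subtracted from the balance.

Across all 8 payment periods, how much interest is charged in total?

$86.68

Payment period 1: opening $925.29; interest $21.28 → $946.57; payment $151.07; balance $795.50
Payment period 2: opening $795.50; interest $18.30 → $813.80; payment $148.09; balance $665.71
Payment period 3: opening $665.71; interest $15.31 → $681.02; payment $145.10; balance $535.92
Payment period 4: opening $535.92; interest $12.33 → $548.25; payment $142.12; balance $406.13
Payment period 5: opening $406.13; interest $9.34 → $415.47; payment $139.13; balance $276.34
Payment period 6: opening $276.34; interest $6.36 → $282.70; payment $136.15; balance $146.55
Payment period 7: opening $146.55; interest $3.37 → $149.92; payment $133.16; balance $16.76
Payment period 8: opening $16.76; interest $0.39 → $17.15; payment $17.15; balance $0.00
Total interest: $21.28 + $18.30 + $15.31 + $12.33 + $9.34 + $6.36 + $3.37 + $0.39 = $86.68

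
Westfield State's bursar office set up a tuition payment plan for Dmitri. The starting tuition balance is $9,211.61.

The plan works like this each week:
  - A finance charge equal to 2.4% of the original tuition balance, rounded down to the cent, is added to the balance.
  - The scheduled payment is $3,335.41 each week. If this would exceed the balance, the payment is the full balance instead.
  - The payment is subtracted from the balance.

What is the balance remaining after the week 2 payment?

$2,982.93

# | Opening | Interest | Payment | End bal
1 | $9,211.61 | $221.07 | $3,335.41 | $6,097.27
2 | $6,097.27 | $221.07 | $3,335.41 | $2,982.93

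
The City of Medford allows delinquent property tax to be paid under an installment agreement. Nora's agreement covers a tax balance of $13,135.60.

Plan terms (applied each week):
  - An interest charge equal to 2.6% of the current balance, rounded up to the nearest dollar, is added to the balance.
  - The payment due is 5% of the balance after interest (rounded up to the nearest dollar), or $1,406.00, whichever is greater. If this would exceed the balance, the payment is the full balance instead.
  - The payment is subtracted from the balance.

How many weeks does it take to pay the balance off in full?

11

Week 1: $13,135.60 +$342.00 interest = $13,477.60; pay $1,406.00 → $12,071.60
Week 2: $12,071.60 +$314.00 interest = $12,385.60; pay $1,406.00 → $10,979.60
Week 3: $10,979.60 +$286.00 interest = $11,265.60; pay $1,406.00 → $9,859.60
Week 4: $9,859.60 +$257.00 interest = $10,116.60; pay $1,406.00 → $8,710.60
Week 5: $8,710.60 +$227.00 interest = $8,937.60; pay $1,406.00 → $7,531.60
Week 6: $7,531.60 +$196.00 interest = $7,727.60; pay $1,406.00 → $6,321.60
Week 7: $6,321.60 +$165.00 interest = $6,486.60; pay $1,406.00 → $5,080.60
Week 8: $5,080.60 +$133.00 interest = $5,213.60; pay $1,406.00 → $3,807.60
Week 9: $3,807.60 +$99.00 interest = $3,906.60; pay $1,406.00 → $2,500.60
Week 10: $2,500.60 +$66.00 interest = $2,566.60; pay $1,406.00 → $1,160.60
Week 11: $1,160.60 +$31.00 interest = $1,191.60; pay $1,191.60 → $0.00
Balance reaches $0.00 in week 11.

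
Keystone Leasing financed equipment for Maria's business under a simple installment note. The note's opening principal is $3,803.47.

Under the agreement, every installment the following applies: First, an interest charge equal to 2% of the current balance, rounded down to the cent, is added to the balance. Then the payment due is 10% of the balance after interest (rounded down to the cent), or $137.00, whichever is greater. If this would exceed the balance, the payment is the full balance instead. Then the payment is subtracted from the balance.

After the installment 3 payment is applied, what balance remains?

$2,942.44

Installment 1: $3,803.47 +$76.06 interest = $3,879.53; pay $387.95 → $3,491.58
Installment 2: $3,491.58 +$69.83 interest = $3,561.41; pay $356.14 → $3,205.27
Installment 3: $3,205.27 +$64.10 interest = $3,269.37; pay $326.93 → $2,942.44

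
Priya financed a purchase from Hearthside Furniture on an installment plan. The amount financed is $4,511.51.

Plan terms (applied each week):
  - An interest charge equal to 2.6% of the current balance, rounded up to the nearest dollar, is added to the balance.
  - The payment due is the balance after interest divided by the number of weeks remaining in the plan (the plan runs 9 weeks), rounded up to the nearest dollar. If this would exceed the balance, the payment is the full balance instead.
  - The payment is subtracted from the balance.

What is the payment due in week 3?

$542.00

# | Opening | Interest | Payment | End bal
1 | $4,511.51 | $118.00 | $515.00 | $4,114.51
2 | $4,114.51 | $107.00 | $528.00 | $3,693.51
3 | $3,693.51 | $97.00 | $542.00 | $3,248.51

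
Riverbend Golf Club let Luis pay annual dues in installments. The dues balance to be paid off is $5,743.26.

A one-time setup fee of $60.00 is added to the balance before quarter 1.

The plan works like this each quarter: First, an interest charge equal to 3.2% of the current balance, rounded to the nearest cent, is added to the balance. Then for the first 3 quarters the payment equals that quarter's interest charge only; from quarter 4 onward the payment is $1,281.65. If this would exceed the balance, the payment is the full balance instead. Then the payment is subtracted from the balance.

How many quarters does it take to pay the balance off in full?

8

# | Opening | Interest | Payment | End bal
1 | $5,803.26 | $185.70 | $185.70 | $5,803.26
2 | $5,803.26 | $185.70 | $185.70 | $5,803.26
3 | $5,803.26 | $185.70 | $185.70 | $5,803.26
4 | $5,803.26 | $185.70 | $1,281.65 | $4,707.31
5 | $4,707.31 | $150.63 | $1,281.65 | $3,576.29
6 | $3,576.29 | $114.44 | $1,281.65 | $2,409.08
7 | $2,409.08 | $77.09 | $1,281.65 | $1,204.52
8 | $1,204.52 | $38.54 | $1,243.06 | $0.00
Balance reaches $0.00 in quarter 8.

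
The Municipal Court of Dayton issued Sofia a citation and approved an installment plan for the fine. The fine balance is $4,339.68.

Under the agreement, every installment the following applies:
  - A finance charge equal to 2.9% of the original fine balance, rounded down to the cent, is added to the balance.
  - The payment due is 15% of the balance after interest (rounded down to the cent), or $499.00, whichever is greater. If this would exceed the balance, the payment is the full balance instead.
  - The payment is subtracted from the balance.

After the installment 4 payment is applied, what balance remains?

$2,567.16

Installment 1: opening $4,339.68; interest $125.85 → $4,465.53; payment $669.82; balance $3,795.71
Installment 2: opening $3,795.71; interest $125.85 → $3,921.56; payment $588.23; balance $3,333.33
Installment 3: opening $3,333.33; interest $125.85 → $3,459.18; payment $518.87; balance $2,940.31
Installment 4: opening $2,940.31; interest $125.85 → $3,066.16; payment $499.00; balance $2,567.16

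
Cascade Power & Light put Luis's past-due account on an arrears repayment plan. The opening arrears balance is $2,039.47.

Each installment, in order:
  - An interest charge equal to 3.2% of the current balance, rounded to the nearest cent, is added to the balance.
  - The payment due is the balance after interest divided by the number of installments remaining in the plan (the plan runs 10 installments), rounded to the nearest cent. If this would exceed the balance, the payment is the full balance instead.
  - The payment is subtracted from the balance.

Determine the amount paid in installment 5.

$238.74

Installment 1: $2,039.47 +$65.26 interest = $2,104.73; pay $210.47 → $1,894.26
Installment 2: $1,894.26 +$60.62 interest = $1,954.88; pay $217.21 → $1,737.67
Installment 3: $1,737.67 +$55.61 interest = $1,793.28; pay $224.16 → $1,569.12
Installment 4: $1,569.12 +$50.21 interest = $1,619.33; pay $231.33 → $1,388.00
Installment 5: $1,388.00 +$44.42 interest = $1,432.42; pay $238.74 → $1,193.68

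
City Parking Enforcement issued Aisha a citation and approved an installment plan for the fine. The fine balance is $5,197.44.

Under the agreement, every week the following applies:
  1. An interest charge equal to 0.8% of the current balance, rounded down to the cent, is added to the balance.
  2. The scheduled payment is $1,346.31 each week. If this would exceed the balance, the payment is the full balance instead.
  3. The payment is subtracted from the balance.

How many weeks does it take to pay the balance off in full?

# | Opening | Interest | Payment | End bal
1 | $5,197.44 | $41.57 | $1,346.31 | $3,892.70
2 | $3,892.70 | $31.14 | $1,346.31 | $2,577.53
3 | $2,577.53 | $20.62 | $1,346.31 | $1,251.84
4 | $1,251.84 | $10.01 | $1,261.85 | $0.00
Balance reaches $0.00 in week 4.

4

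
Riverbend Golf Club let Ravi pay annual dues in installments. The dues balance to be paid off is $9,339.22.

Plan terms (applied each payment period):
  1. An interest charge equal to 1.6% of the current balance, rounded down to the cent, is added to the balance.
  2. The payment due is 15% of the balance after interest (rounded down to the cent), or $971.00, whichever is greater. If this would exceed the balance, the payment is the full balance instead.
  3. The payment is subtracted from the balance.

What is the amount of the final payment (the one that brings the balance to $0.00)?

$560.96

Payment period 1: opening $9,339.22; interest $149.42 → $9,488.64; payment $1,423.29; balance $8,065.35
Payment period 2: opening $8,065.35; interest $129.04 → $8,194.39; payment $1,229.15; balance $6,965.24
Payment period 3: opening $6,965.24; interest $111.44 → $7,076.68; payment $1,061.50; balance $6,015.18
Payment period 4: opening $6,015.18; interest $96.24 → $6,111.42; payment $971.00; balance $5,140.42
Payment period 5: opening $5,140.42; interest $82.24 → $5,222.66; payment $971.00; balance $4,251.66
Payment period 6: opening $4,251.66; interest $68.02 → $4,319.68; payment $971.00; balance $3,348.68
Payment period 7: opening $3,348.68; interest $53.57 → $3,402.25; payment $971.00; balance $2,431.25
Payment period 8: opening $2,431.25; interest $38.90 → $2,470.15; payment $971.00; balance $1,499.15
Payment period 9: opening $1,499.15; interest $23.98 → $1,523.13; payment $971.00; balance $552.13
Payment period 10: opening $552.13; interest $8.83 → $560.96; payment $560.96; balance $0.00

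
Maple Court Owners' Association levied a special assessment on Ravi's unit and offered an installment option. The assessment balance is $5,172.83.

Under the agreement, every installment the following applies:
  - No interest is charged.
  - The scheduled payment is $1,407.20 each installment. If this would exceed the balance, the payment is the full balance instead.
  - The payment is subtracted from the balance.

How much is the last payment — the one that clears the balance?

Installment 1: opening $5,172.83; payment $1,407.20; balance $3,765.63
Installment 2: opening $3,765.63; payment $1,407.20; balance $2,358.43
Installment 3: opening $2,358.43; payment $1,407.20; balance $951.23
Installment 4: opening $951.23; payment $951.23; balance $0.00

$951.23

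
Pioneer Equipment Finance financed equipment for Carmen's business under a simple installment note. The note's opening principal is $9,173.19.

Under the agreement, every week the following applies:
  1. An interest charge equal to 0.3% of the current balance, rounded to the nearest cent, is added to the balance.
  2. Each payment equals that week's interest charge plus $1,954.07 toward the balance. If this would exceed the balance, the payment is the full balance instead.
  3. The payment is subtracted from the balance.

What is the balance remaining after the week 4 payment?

Week 1: $9,173.19 +$27.52 interest = $9,200.71; pay $1,981.59 → $7,219.12
Week 2: $7,219.12 +$21.66 interest = $7,240.78; pay $1,975.73 → $5,265.05
Week 3: $5,265.05 +$15.80 interest = $5,280.85; pay $1,969.87 → $3,310.98
Week 4: $3,310.98 +$9.93 interest = $3,320.91; pay $1,964.00 → $1,356.91

$1,356.91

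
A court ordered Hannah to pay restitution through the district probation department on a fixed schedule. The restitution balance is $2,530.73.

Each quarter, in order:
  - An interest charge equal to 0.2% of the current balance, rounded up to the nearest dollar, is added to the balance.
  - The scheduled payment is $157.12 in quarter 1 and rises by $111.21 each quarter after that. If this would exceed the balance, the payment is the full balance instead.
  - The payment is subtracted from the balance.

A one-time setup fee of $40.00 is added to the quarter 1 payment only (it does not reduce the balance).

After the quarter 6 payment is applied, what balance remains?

$0.00

Quarter 1: $2,530.73 +$6.00 interest = $2,536.73; pay $157.12 (+ $40.00 fee) → $2,379.61
Quarter 2: $2,379.61 +$5.00 interest = $2,384.61; pay $268.33 → $2,116.28
Quarter 3: $2,116.28 +$5.00 interest = $2,121.28; pay $379.54 → $1,741.74
Quarter 4: $1,741.74 +$4.00 interest = $1,745.74; pay $490.75 → $1,254.99
Quarter 5: $1,254.99 +$3.00 interest = $1,257.99; pay $601.96 → $656.03
Quarter 6: $656.03 +$2.00 interest = $658.03; pay $658.03 → $0.00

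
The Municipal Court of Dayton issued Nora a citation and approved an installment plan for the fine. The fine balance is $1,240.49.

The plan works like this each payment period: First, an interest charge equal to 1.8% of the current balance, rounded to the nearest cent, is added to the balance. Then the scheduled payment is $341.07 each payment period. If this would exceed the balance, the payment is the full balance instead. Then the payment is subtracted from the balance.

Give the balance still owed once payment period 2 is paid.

Payment period 1: opening $1,240.49; interest $22.33 → $1,262.82; payment $341.07; balance $921.75
Payment period 2: opening $921.75; interest $16.59 → $938.34; payment $341.07; balance $597.27

$597.27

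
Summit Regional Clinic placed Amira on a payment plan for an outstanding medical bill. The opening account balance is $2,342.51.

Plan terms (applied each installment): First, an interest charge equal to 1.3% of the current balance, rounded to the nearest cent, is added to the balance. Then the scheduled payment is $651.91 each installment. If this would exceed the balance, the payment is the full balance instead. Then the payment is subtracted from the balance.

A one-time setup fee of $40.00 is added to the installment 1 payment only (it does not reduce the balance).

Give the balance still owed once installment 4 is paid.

Installment 1: $2,342.51 +$30.45 interest = $2,372.96; pay $651.91 (+ $40.00 fee) → $1,721.05
Installment 2: $1,721.05 +$22.37 interest = $1,743.42; pay $651.91 → $1,091.51
Installment 3: $1,091.51 +$14.19 interest = $1,105.70; pay $651.91 → $453.79
Installment 4: $453.79 +$5.90 interest = $459.69; pay $459.69 → $0.00

$0.00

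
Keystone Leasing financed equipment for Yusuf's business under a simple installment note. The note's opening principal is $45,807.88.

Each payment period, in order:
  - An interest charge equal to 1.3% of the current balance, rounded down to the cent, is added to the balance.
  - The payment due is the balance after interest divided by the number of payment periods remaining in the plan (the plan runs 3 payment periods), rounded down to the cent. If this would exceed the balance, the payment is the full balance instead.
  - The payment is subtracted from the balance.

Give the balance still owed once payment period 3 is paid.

Payment period 1: opening $45,807.88; interest $595.50 → $46,403.38; payment $15,467.79; balance $30,935.59
Payment period 2: opening $30,935.59; interest $402.16 → $31,337.75; payment $15,668.87; balance $15,668.88
Payment period 3: opening $15,668.88; interest $203.69 → $15,872.57; payment $15,872.57; balance $0.00

$0.00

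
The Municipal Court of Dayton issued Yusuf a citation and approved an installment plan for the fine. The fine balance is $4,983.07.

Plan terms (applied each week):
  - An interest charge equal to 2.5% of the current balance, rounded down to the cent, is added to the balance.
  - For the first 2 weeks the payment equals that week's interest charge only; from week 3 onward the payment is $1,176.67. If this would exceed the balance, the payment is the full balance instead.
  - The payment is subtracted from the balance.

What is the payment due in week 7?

# | Opening | Interest | Payment | End bal
1 | $4,983.07 | $124.57 | $124.57 | $4,983.07
2 | $4,983.07 | $124.57 | $124.57 | $4,983.07
3 | $4,983.07 | $124.57 | $1,176.67 | $3,930.97
4 | $3,930.97 | $98.27 | $1,176.67 | $2,852.57
5 | $2,852.57 | $71.31 | $1,176.67 | $1,747.21
6 | $1,747.21 | $43.68 | $1,176.67 | $614.22
7 | $614.22 | $15.35 | $629.57 | $0.00

$629.57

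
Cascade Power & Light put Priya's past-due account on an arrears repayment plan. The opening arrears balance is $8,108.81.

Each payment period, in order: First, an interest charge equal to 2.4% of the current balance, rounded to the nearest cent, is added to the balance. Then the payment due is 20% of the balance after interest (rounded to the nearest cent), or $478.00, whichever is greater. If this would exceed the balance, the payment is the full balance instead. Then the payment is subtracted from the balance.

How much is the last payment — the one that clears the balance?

$230.90

# | Opening | Interest | Payment | End bal
1 | $8,108.81 | $194.61 | $1,660.68 | $6,642.74
2 | $6,642.74 | $159.43 | $1,360.43 | $5,441.74
3 | $5,441.74 | $130.60 | $1,114.47 | $4,457.87
4 | $4,457.87 | $106.99 | $912.97 | $3,651.89
5 | $3,651.89 | $87.65 | $747.91 | $2,991.63
6 | $2,991.63 | $71.80 | $612.69 | $2,450.74
7 | $2,450.74 | $58.82 | $501.91 | $2,007.65
8 | $2,007.65 | $48.18 | $478.00 | $1,577.83
9 | $1,577.83 | $37.87 | $478.00 | $1,137.70
10 | $1,137.70 | $27.30 | $478.00 | $687.00
11 | $687.00 | $16.49 | $478.00 | $225.49
12 | $225.49 | $5.41 | $230.90 | $0.00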